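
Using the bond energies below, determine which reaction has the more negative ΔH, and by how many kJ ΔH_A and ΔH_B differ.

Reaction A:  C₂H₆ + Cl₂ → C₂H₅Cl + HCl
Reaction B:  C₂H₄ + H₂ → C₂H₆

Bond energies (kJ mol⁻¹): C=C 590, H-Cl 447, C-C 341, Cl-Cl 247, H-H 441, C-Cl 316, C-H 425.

Reaction B, by 69 kJ

Reaction A:
  Bonds broken (reactants):
    C-C: 1 × 341 = 341
    C-H: 6 × 425 = 2550
    Cl-Cl: 1 × 247 = 247
    Σ(broken) = 3138 kJ
  Bonds formed (products):
    C-C: 1 × 341 = 341
    C-Cl: 1 × 316 = 316
    C-H: 5 × 425 = 2125
    H-Cl: 1 × 447 = 447
    Σ(formed) = 3229 kJ
  ΔH_A = 3138 − 3229 = −91 kJ
Reaction B:
  Bonds broken (reactants):
    C-H: 4 × 425 = 1700
    C=C: 1 × 590 = 590
    H-H: 1 × 441 = 441
    Σ(broken) = 2731 kJ
  Bonds formed (products):
    C-C: 1 × 341 = 341
    C-H: 6 × 425 = 2550
    Σ(formed) = 2891 kJ
  ΔH_B = 2731 − 2891 = −160 kJ
ΔH_A − ΔH_B = +69 kJ, so reaction B has the more negative ΔH; |ΔH_A − ΔH_B| = 69 kJ.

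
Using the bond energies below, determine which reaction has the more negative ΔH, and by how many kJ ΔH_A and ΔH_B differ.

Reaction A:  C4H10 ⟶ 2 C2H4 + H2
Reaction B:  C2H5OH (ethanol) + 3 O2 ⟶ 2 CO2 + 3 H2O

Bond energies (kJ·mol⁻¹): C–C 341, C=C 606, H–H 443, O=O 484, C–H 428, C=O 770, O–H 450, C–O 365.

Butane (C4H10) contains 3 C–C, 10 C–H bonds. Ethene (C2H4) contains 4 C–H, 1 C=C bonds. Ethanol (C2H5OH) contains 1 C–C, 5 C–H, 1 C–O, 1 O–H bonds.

Reaction B, by 1256 kJ

Reaction A:
  Bonds broken (reactants):
    C–C: 3 × 341 = 1023
    C–H: 10 × 428 = 4280
    Σ(broken) = 5303 kJ
  Bonds formed (products):
    C–H: 8 × 428 = 3424
    C=C: 2 × 606 = 1212
    H–H: 1 × 443 = 443
    Σ(formed) = 5079 kJ
  ΔH_A = 5303 − 5079 = +224 kJ
Reaction B:
  Bonds broken (reactants):
    C–C: 1 × 341 = 341
    C–H: 5 × 428 = 2140
    C–O: 1 × 365 = 365
    O–H: 1 × 450 = 450
    O=O: 3 × 484 = 1452
    Σ(broken) = 4748 kJ
  Bonds formed (products):
    C=O: 4 × 770 = 3080
    O–H: 6 × 450 = 2700
    Σ(formed) = 5780 kJ
  ΔH_B = 4748 − 5780 = −1032 kJ
ΔH_A − ΔH_B = +1256 kJ, so reaction B has the more negative ΔH; |ΔH_A − ΔH_B| = 1256 kJ.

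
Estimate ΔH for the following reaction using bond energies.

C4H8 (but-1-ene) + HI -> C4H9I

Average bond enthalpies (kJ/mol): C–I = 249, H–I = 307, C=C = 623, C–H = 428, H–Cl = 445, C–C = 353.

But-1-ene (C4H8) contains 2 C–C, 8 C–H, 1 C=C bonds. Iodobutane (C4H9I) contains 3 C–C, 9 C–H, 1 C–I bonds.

ΔH ≈ −100 kJ

Bonds broken (reactants):
  C–C: 2 × 353 = 706
  C–H: 8 × 428 = 3424
  C=C: 1 × 623 = 623
  H–I: 1 × 307 = 307
  Σ(broken) = 5060 kJ
Bonds formed (products):
  C–C: 3 × 353 = 1059
  C–H: 9 × 428 = 3852
  C–I: 1 × 249 = 249
  Σ(formed) = 5160 kJ
ΔH = Σ(broken) − Σ(formed) = 5060 − 5160 = −100 kJ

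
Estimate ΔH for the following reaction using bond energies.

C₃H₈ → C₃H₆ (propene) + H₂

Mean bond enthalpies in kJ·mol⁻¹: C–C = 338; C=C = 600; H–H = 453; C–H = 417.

Bonds broken (reactants):
  C–C: 2 × 338 = 676
  C–H: 8 × 417 = 3336
  Σ(broken) = 4012 kJ
Bonds formed (products):
  C–C: 1 × 338 = 338
  C–H: 6 × 417 = 2502
  C=C: 1 × 600 = 600
  H–H: 1 × 453 = 453
  Σ(formed) = 3893 kJ
ΔH = Σ(broken) − Σ(formed) = 4012 − 3893 = +119 kJ

ΔH ≈ +119 kJ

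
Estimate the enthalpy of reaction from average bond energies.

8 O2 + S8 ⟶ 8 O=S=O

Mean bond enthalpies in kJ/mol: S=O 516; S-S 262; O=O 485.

Bonds broken (reactants):
  O=O: 8 × 485 = 3880
  S-S: 8 × 262 = 2096
  Σ(broken) = 5976 kJ
Bonds formed (products):
  S=O: 16 × 516 = 8256
  Σ(formed) = 8256 kJ
ΔH = Σ(broken) − Σ(formed) = 5976 − 8256 = −2280 kJ

ΔH ≈ −2280 kJ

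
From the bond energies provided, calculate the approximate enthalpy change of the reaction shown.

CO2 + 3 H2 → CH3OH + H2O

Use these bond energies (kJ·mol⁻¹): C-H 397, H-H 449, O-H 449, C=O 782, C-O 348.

Bonds broken (reactants):
  C=O: 2 × 782 = 1564
  H-H: 3 × 449 = 1347
  Σ(broken) = 2911 kJ
Bonds formed (products):
  C-H: 3 × 397 = 1191
  C-O: 1 × 348 = 348
  O-H: 3 × 449 = 1347
  Σ(formed) = 2886 kJ
ΔH = Σ(broken) − Σ(formed) = 2911 − 2886 = +25 kJ

ΔH ≈ +25 kJ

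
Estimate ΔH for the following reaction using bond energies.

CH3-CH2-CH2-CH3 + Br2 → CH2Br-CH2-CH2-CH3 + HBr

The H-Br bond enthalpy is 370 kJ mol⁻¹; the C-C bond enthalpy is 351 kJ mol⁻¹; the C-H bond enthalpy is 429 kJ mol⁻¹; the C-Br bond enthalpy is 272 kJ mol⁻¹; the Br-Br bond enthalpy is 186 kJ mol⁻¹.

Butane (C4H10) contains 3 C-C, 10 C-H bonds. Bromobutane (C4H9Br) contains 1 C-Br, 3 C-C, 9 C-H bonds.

Bonds broken (reactants):
  Br-Br: 1 × 186 = 186
  C-C: 3 × 351 = 1053
  C-H: 10 × 429 = 4290
  Σ(broken) = 5529 kJ
Bonds formed (products):
  C-Br: 1 × 272 = 272
  C-C: 3 × 351 = 1053
  C-H: 9 × 429 = 3861
  H-Br: 1 × 370 = 370
  Σ(formed) = 5556 kJ
ΔH = Σ(broken) − Σ(formed) = 5529 − 5556 = −27 kJ

ΔH ≈ −27 kJ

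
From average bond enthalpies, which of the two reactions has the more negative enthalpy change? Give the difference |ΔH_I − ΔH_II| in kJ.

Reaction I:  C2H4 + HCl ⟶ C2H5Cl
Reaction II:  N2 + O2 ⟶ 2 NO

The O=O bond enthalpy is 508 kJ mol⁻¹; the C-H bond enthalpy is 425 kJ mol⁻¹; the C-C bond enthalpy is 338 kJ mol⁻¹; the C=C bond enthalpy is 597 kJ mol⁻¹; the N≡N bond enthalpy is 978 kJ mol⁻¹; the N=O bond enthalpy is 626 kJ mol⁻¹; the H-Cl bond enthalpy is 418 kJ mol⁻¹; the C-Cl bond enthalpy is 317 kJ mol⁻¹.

Reaction I, by 299 kJ

Reaction I:
  Bonds broken (reactants):
    C-H: 4 × 425 = 1700
    C=C: 1 × 597 = 597
    H-Cl: 1 × 418 = 418
    Σ(broken) = 2715 kJ
  Bonds formed (products):
    C-C: 1 × 338 = 338
    C-Cl: 1 × 317 = 317
    C-H: 5 × 425 = 2125
    Σ(formed) = 2780 kJ
  ΔH_I = 2715 − 2780 = −65 kJ
Reaction II:
  Bonds broken (reactants):
    N≡N: 1 × 978 = 978
    O=O: 1 × 508 = 508
    Σ(broken) = 1486 kJ
  Bonds formed (products):
    N=O: 2 × 626 = 1252
    Σ(formed) = 1252 kJ
  ΔH_II = 1486 − 1252 = +234 kJ
ΔH_I − ΔH_II = −299 kJ, so reaction I has the more negative ΔH; |ΔH_I − ΔH_II| = 299 kJ.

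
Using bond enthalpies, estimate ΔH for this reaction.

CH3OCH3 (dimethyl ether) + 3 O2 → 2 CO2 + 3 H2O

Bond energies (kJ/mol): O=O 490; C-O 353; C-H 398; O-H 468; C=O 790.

ΔH ≈ −1404 kJ

Bonds broken (reactants):
  C-H: 6 × 398 = 2388
  C-O: 2 × 353 = 706
  O=O: 3 × 490 = 1470
  Σ(broken) = 4564 kJ
Bonds formed (products):
  C=O: 4 × 790 = 3160
  O-H: 6 × 468 = 2808
  Σ(formed) = 5968 kJ
ΔH = Σ(broken) − Σ(formed) = 4564 − 5968 = −1404 kJ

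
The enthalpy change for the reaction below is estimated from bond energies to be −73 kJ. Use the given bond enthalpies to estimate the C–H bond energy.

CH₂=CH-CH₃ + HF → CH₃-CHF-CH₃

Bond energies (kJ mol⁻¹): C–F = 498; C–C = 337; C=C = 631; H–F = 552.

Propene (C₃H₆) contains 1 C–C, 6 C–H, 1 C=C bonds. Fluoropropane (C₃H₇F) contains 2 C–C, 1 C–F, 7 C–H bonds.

D(C–H) ≈ 421 kJ/mol

Let D be the C–H bond energy.
Σ(broken) = 1×337 + 6×D + 1×631 + 1×552 = 1520 + 6D
Σ(formed) = 2×337 + 1×498 + 7×D = 1172 + 7D
ΔH = Σ(broken) − Σ(formed) = (1520 + 6D) − (1172 + 7D) = +348 − D
Setting this equal to −73 kJ gives D = 421 kJ/mol.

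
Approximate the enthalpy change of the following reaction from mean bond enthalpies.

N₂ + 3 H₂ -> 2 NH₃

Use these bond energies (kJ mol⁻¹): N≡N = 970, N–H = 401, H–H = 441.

Bonds broken (reactants):
  H–H: 3 × 441 = 1323
  N≡N: 1 × 970 = 970
  Σ(broken) = 2293 kJ
Bonds formed (products):
  N–H: 6 × 401 = 2406
  Σ(formed) = 2406 kJ
ΔH = Σ(broken) − Σ(formed) = 2293 − 2406 = −113 kJ

ΔH ≈ −113 kJ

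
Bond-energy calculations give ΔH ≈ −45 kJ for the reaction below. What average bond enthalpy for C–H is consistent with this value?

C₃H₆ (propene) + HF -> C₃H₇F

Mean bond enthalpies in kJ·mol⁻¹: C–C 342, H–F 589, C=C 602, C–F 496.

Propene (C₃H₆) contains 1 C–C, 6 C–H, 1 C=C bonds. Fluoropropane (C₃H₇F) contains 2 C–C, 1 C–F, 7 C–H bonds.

Let D be the C–H bond energy.
Σ(broken) = 1×342 + 6×D + 1×602 + 1×589 = 1533 + 6D
Σ(formed) = 2×342 + 1×496 + 7×D = 1180 + 7D
ΔH = Σ(broken) − Σ(formed) = (1533 + 6D) − (1180 + 7D) = +353 − D
Setting this equal to −45 kJ gives D = 398 kJ/mol.

D(C–H) ≈ 398 kJ/mol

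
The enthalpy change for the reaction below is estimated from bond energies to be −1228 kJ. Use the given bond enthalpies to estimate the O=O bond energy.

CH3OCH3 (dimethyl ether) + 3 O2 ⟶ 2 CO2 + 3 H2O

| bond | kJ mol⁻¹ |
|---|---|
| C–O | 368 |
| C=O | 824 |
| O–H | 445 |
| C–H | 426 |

D(O=O) ≈ 482 kJ/mol

Let D be the O=O bond energy.
Σ(broken) = 6×426 + 2×368 + 3×D = 3292 + 3D
Σ(formed) = 4×824 + 6×445 = 5966
ΔH = Σ(broken) − Σ(formed) = (3292 + 3D) − (5966) = −2674 + 3D
Setting this equal to −1228 kJ gives 3D = 1446, so D = 482 kJ/mol.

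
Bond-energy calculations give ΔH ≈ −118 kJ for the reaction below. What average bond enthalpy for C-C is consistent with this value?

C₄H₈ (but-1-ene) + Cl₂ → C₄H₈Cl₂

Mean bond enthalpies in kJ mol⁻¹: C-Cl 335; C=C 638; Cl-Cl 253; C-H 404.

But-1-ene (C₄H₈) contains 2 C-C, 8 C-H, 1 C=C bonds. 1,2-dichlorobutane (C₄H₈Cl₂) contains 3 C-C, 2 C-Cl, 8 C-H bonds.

D(C-C) ≈ 339 kJ/mol

Let D be the C-C bond energy.
Σ(broken) = 2×D + 8×404 + 1×638 + 1×253 = 4123 + 2D
Σ(formed) = 3×D + 2×335 + 8×404 = 3902 + 3D
ΔH = Σ(broken) − Σ(formed) = (4123 + 2D) − (3902 + 3D) = +221 − D
Setting this equal to −118 kJ gives D = 339 kJ/mol.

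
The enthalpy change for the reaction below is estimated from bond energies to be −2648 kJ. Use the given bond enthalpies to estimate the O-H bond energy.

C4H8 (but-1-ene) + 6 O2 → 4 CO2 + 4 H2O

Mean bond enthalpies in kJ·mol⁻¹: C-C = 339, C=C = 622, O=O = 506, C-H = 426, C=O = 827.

D(O-H) ≈ 472 kJ/mol

Let D be the O-H bond energy.
Σ(broken) = 2×339 + 8×426 + 1×622 + 6×506 = 7744
Σ(formed) = 8×827 + 8×D = 6616 + 8D
ΔH = Σ(broken) − Σ(formed) = (7744) − (6616 + 8D) = +1128 − 8D
Setting this equal to −2648 kJ gives 8D = 3776, so D = 472 kJ/mol.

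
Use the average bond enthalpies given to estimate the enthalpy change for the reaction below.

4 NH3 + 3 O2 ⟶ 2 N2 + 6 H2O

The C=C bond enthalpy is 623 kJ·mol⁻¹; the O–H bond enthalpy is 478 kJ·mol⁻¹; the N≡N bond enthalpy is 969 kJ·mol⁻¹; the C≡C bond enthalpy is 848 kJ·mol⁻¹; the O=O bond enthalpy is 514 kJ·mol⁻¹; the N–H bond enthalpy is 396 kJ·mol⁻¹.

ΔH ≈ −1380 kJ

Bonds broken (reactants):
  N–H: 12 × 396 = 4752
  O=O: 3 × 514 = 1542
  Σ(broken) = 6294 kJ
Bonds formed (products):
  N≡N: 2 × 969 = 1938
  O–H: 12 × 478 = 5736
  Σ(formed) = 7674 kJ
ΔH = Σ(broken) − Σ(formed) = 6294 − 7674 = −1380 kJ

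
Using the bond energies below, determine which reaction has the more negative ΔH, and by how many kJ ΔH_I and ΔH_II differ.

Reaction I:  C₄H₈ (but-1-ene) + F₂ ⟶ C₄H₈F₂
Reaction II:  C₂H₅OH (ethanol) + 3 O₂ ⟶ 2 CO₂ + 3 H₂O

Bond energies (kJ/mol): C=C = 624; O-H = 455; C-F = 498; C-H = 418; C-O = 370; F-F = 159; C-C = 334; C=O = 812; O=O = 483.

Reaction I:
  Bonds broken (reactants):
    C-C: 2 × 334 = 668
    C-H: 8 × 418 = 3344
    C=C: 1 × 624 = 624
    F-F: 1 × 159 = 159
    Σ(broken) = 4795 kJ
  Bonds formed (products):
    C-C: 3 × 334 = 1002
    C-F: 2 × 498 = 996
    C-H: 8 × 418 = 3344
    Σ(formed) = 5342 kJ
  ΔH_I = 4795 − 5342 = −547 kJ
Reaction II:
  Bonds broken (reactants):
    C-C: 1 × 334 = 334
    C-H: 5 × 418 = 2090
    C-O: 1 × 370 = 370
    O-H: 1 × 455 = 455
    O=O: 3 × 483 = 1449
    Σ(broken) = 4698 kJ
  Bonds formed (products):
    C=O: 4 × 812 = 3248
    O-H: 6 × 455 = 2730
    Σ(formed) = 5978 kJ
  ΔH_II = 4698 − 5978 = −1280 kJ
ΔH_I − ΔH_II = +733 kJ, so reaction II has the more negative ΔH; |ΔH_I − ΔH_II| = 733 kJ.

Reaction II, by 733 kJ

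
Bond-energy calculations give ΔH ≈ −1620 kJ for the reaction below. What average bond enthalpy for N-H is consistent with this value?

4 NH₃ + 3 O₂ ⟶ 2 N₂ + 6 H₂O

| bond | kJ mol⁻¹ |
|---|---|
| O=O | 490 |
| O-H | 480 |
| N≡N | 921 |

D(N-H) ≈ 376 kJ/mol

Let D be the N-H bond energy.
Σ(broken) = 12×D + 3×490 = 1470 + 12D
Σ(formed) = 2×921 + 12×480 = 7602
ΔH = Σ(broken) − Σ(formed) = (1470 + 12D) − (7602) = −6132 + 12D
Setting this equal to −1620 kJ gives 12D = 4512, so D = 376 kJ/mol.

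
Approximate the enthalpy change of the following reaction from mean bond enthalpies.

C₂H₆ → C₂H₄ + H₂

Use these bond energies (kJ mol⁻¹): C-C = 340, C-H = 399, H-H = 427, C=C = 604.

ΔH ≈ +107 kJ

Bonds broken (reactants):
  C-C: 1 × 340 = 340
  C-H: 6 × 399 = 2394
  Σ(broken) = 2734 kJ
Bonds formed (products):
  C-H: 4 × 399 = 1596
  C=C: 1 × 604 = 604
  H-H: 1 × 427 = 427
  Σ(formed) = 2627 kJ
ΔH = Σ(broken) − Σ(formed) = 2734 − 2627 = +107 kJ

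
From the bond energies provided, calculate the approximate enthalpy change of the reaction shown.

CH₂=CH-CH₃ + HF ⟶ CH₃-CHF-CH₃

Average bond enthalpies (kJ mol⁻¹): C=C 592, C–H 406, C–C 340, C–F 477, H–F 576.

ΔH ≈ −55 kJ

Bonds broken (reactants):
  C–C: 1 × 340 = 340
  C–H: 6 × 406 = 2436
  C=C: 1 × 592 = 592
  H–F: 1 × 576 = 576
  Σ(broken) = 3944 kJ
Bonds formed (products):
  C–C: 2 × 340 = 680
  C–F: 1 × 477 = 477
  C–H: 7 × 406 = 2842
  Σ(formed) = 3999 kJ
ΔH = Σ(broken) − Σ(formed) = 3944 − 3999 = −55 kJ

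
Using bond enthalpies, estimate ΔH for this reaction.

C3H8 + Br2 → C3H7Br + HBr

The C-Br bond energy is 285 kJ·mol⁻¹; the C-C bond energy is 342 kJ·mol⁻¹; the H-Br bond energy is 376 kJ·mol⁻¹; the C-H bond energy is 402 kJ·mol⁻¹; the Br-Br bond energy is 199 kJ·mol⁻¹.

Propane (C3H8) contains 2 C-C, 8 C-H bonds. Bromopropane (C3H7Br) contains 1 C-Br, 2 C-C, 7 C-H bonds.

ΔH ≈ −60 kJ

Bonds broken (reactants):
  Br-Br: 1 × 199 = 199
  C-C: 2 × 342 = 684
  C-H: 8 × 402 = 3216
  Σ(broken) = 4099 kJ
Bonds formed (products):
  C-Br: 1 × 285 = 285
  C-C: 2 × 342 = 684
  C-H: 7 × 402 = 2814
  H-Br: 1 × 376 = 376
  Σ(formed) = 4159 kJ
ΔH = Σ(broken) − Σ(formed) = 4099 − 4159 = −60 kJ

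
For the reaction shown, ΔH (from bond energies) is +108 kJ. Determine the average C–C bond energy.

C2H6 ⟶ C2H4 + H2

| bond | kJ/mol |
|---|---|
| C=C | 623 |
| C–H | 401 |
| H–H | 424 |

D(C–C) ≈ 353 kJ/mol

Let D be the C–C bond energy.
Σ(broken) = 1×D + 6×401 = 2406 + D
Σ(formed) = 4×401 + 1×623 + 1×424 = 2651
ΔH = Σ(broken) − Σ(formed) = (2406 + D) − (2651) = −245 + D
Setting this equal to +108 kJ gives D = 353 kJ/mol.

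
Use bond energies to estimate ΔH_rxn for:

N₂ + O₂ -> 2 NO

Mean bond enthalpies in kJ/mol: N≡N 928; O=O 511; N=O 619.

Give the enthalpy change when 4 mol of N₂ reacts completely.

ΔH = +804 kJ

Bonds broken (reactants):
  N≡N: 1 × 928 = 928
  O=O: 1 × 511 = 511
  Σ(broken) = 1439 kJ
Bonds formed (products):
  N=O: 2 × 619 = 1238
  Σ(formed) = 1238 kJ
ΔH = Σ(broken) − Σ(formed) = 1439 − 1238 = +201 kJ
For 4× the reaction as written: 4 × (+201) = +804 kJ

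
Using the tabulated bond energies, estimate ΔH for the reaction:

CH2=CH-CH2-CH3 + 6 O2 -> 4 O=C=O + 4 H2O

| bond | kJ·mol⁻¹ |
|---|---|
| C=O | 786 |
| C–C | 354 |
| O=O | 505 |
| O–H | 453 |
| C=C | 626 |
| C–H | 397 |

ΔH ≈ −2372 kJ

Bonds broken (reactants):
  C–C: 2 × 354 = 708
  C–H: 8 × 397 = 3176
  C=C: 1 × 626 = 626
  O=O: 6 × 505 = 3030
  Σ(broken) = 7540 kJ
Bonds formed (products):
  C=O: 8 × 786 = 6288
  O–H: 8 × 453 = 3624
  Σ(formed) = 9912 kJ
ΔH = Σ(broken) − Σ(formed) = 7540 − 9912 = −2372 kJ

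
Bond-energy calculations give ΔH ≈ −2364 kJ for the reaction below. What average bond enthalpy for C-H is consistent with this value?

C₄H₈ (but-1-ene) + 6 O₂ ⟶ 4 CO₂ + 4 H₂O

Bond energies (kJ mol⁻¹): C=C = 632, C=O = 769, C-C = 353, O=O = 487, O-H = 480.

D(C-H) ≈ 421 kJ/mol

Let D be the C-H bond energy.
Σ(broken) = 2×353 + 8×D + 1×632 + 6×487 = 4260 + 8D
Σ(formed) = 8×769 + 8×480 = 9992
ΔH = Σ(broken) − Σ(formed) = (4260 + 8D) − (9992) = −5732 + 8D
Setting this equal to −2364 kJ gives 8D = 3368, so D = 421 kJ/mol.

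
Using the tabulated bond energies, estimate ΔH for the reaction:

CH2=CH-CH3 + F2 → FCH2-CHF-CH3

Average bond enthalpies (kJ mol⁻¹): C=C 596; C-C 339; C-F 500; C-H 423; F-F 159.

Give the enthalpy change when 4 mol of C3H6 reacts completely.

ΔH = −2336 kJ

Bonds broken (reactants):
  C-C: 1 × 339 = 339
  C-H: 6 × 423 = 2538
  C=C: 1 × 596 = 596
  F-F: 1 × 159 = 159
  Σ(broken) = 3632 kJ
Bonds formed (products):
  C-C: 2 × 339 = 678
  C-F: 2 × 500 = 1000
  C-H: 6 × 423 = 2538
  Σ(formed) = 4216 kJ
ΔH = Σ(broken) − Σ(formed) = 3632 − 4216 = −584 kJ
For 4× the reaction as written: 4 × (−584) = −2336 kJ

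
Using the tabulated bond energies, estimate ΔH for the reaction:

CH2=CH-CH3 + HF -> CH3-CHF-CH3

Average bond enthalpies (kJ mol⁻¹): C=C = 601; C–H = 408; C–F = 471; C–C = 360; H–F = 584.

ΔH ≈ −54 kJ

Bonds broken (reactants):
  C–C: 1 × 360 = 360
  C–H: 6 × 408 = 2448
  C=C: 1 × 601 = 601
  H–F: 1 × 584 = 584
  Σ(broken) = 3993 kJ
Bonds formed (products):
  C–C: 2 × 360 = 720
  C–F: 1 × 471 = 471
  C–H: 7 × 408 = 2856
  Σ(formed) = 4047 kJ
ΔH = Σ(broken) − Σ(formed) = 3993 − 4047 = −54 kJ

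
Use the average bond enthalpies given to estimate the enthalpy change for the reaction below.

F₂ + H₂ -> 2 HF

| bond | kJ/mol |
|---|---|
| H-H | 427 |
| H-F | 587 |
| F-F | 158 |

Bonds broken (reactants):
  F-F: 1 × 158 = 158
  H-H: 1 × 427 = 427
  Σ(broken) = 585 kJ
Bonds formed (products):
  H-F: 2 × 587 = 1174
  Σ(formed) = 1174 kJ
ΔH = Σ(broken) − Σ(formed) = 585 − 1174 = −589 kJ

ΔH ≈ −589 kJ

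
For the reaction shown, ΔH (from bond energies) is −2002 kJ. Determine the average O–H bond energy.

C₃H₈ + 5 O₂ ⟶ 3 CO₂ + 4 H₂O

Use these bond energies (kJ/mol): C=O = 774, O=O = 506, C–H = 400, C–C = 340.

D(O–H) ≈ 471 kJ/mol

Let D be the O–H bond energy.
Σ(broken) = 2×340 + 8×400 + 5×506 = 6410
Σ(formed) = 6×774 + 8×D = 4644 + 8D
ΔH = Σ(broken) − Σ(formed) = (6410) − (4644 + 8D) = +1766 − 8D
Setting this equal to −2002 kJ gives 8D = 3768, so D = 471 kJ/mol.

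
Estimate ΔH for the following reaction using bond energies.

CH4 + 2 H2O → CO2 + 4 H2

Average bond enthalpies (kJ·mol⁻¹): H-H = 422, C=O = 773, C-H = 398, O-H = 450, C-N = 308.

ΔH ≈ +158 kJ

Bonds broken (reactants):
  C-H: 4 × 398 = 1592
  O-H: 4 × 450 = 1800
  Σ(broken) = 3392 kJ
Bonds formed (products):
  C=O: 2 × 773 = 1546
  H-H: 4 × 422 = 1688
  Σ(formed) = 3234 kJ
ΔH = Σ(broken) − Σ(formed) = 3392 − 3234 = +158 kJ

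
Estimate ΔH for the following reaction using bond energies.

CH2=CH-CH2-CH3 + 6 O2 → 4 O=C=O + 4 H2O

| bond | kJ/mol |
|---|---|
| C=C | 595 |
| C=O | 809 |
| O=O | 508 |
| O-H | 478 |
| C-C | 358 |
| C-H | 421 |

ΔH ≈ −2569 kJ

Bonds broken (reactants):
  C-C: 2 × 358 = 716
  C-H: 8 × 421 = 3368
  C=C: 1 × 595 = 595
  O=O: 6 × 508 = 3048
  Σ(broken) = 7727 kJ
Bonds formed (products):
  C=O: 8 × 809 = 6472
  O-H: 8 × 478 = 3824
  Σ(formed) = 10296 kJ
ΔH = Σ(broken) − Σ(formed) = 7727 − 10296 = −2569 kJ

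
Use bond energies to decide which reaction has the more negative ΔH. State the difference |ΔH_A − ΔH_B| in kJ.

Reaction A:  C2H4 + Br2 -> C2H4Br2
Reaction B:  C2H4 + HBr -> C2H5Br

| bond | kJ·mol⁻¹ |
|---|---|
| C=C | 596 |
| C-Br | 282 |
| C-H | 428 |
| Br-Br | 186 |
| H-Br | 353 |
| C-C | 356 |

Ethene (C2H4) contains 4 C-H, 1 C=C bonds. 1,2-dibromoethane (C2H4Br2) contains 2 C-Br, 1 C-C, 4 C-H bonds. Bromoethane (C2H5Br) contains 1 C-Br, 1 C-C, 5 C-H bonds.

Reaction A, by 21 kJ

Reaction A:
  Bonds broken (reactants):
    Br-Br: 1 × 186 = 186
    C-H: 4 × 428 = 1712
    C=C: 1 × 596 = 596
    Σ(broken) = 2494 kJ
  Bonds formed (products):
    C-Br: 2 × 282 = 564
    C-C: 1 × 356 = 356
    C-H: 4 × 428 = 1712
    Σ(formed) = 2632 kJ
  ΔH_A = 2494 − 2632 = −138 kJ
Reaction B:
  Bonds broken (reactants):
    C-H: 4 × 428 = 1712
    C=C: 1 × 596 = 596
    H-Br: 1 × 353 = 353
    Σ(broken) = 2661 kJ
  Bonds formed (products):
    C-Br: 1 × 282 = 282
    C-C: 1 × 356 = 356
    C-H: 5 × 428 = 2140
    Σ(formed) = 2778 kJ
  ΔH_B = 2661 − 2778 = −117 kJ
ΔH_A − ΔH_B = −21 kJ, so reaction A has the more negative ΔH; |ΔH_A − ΔH_B| = 21 kJ.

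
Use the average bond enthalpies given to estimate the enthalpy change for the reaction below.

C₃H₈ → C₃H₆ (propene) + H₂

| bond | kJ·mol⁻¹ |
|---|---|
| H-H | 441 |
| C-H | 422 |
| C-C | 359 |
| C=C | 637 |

ΔH ≈ +125 kJ

Bonds broken (reactants):
  C-C: 2 × 359 = 718
  C-H: 8 × 422 = 3376
  Σ(broken) = 4094 kJ
Bonds formed (products):
  C-C: 1 × 359 = 359
  C-H: 6 × 422 = 2532
  C=C: 1 × 637 = 637
  H-H: 1 × 441 = 441
  Σ(formed) = 3969 kJ
ΔH = Σ(broken) − Σ(formed) = 4094 − 3969 = +125 kJ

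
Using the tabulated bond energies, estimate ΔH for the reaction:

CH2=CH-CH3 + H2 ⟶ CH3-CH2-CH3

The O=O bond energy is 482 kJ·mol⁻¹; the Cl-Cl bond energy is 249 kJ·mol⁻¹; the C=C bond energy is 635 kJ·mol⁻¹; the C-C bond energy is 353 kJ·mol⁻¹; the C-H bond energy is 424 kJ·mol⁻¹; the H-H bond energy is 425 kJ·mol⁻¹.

Bonds broken (reactants):
  C-C: 1 × 353 = 353
  C-H: 6 × 424 = 2544
  C=C: 1 × 635 = 635
  H-H: 1 × 425 = 425
  Σ(broken) = 3957 kJ
Bonds formed (products):
  C-C: 2 × 353 = 706
  C-H: 8 × 424 = 3392
  Σ(formed) = 4098 kJ
ΔH = Σ(broken) − Σ(formed) = 3957 − 4098 = −141 kJ

ΔH ≈ −141 kJ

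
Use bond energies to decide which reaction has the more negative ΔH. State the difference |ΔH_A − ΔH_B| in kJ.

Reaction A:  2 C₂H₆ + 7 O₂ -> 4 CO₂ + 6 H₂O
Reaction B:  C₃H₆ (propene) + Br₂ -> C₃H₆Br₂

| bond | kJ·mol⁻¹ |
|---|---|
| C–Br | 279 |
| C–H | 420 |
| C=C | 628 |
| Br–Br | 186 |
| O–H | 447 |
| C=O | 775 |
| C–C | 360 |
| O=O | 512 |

Reaction A:
  Bonds broken (reactants):
    C–C: 2 × 360 = 720
    C–H: 12 × 420 = 5040
    O=O: 7 × 512 = 3584
    Σ(broken) = 9344 kJ
  Bonds formed (products):
    C=O: 8 × 775 = 6200
    O–H: 12 × 447 = 5364
    Σ(formed) = 11564 kJ
  ΔH_A = 9344 − 11564 = −2220 kJ
Reaction B:
  Bonds broken (reactants):
    Br–Br: 1 × 186 = 186
    C–C: 1 × 360 = 360
    C–H: 6 × 420 = 2520
    C=C: 1 × 628 = 628
    Σ(broken) = 3694 kJ
  Bonds formed (products):
    C–Br: 2 × 279 = 558
    C–C: 2 × 360 = 720
    C–H: 6 × 420 = 2520
    Σ(formed) = 3798 kJ
  ΔH_B = 3694 − 3798 = −104 kJ
ΔH_A − ΔH_B = −2116 kJ, so reaction A has the more negative ΔH; |ΔH_A − ΔH_B| = 2116 kJ.

Reaction A, by 2116 kJ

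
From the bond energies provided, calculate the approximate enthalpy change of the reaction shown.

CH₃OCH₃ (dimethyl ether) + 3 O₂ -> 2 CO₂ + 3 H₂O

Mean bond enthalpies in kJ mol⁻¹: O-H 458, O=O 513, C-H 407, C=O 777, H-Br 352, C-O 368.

Bonds broken (reactants):
  C-H: 6 × 407 = 2442
  C-O: 2 × 368 = 736
  O=O: 3 × 513 = 1539
  Σ(broken) = 4717 kJ
Bonds formed (products):
  C=O: 4 × 777 = 3108
  O-H: 6 × 458 = 2748
  Σ(formed) = 5856 kJ
ΔH = Σ(broken) − Σ(formed) = 4717 − 5856 = −1139 kJ

ΔH ≈ −1139 kJ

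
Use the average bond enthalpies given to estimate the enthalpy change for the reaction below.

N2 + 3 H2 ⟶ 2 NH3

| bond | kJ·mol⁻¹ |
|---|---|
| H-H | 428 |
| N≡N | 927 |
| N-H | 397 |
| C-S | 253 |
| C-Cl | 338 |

ΔH ≈ −171 kJ

Bonds broken (reactants):
  H-H: 3 × 428 = 1284
  N≡N: 1 × 927 = 927
  Σ(broken) = 2211 kJ
Bonds formed (products):
  N-H: 6 × 397 = 2382
  Σ(formed) = 2382 kJ
ΔH = Σ(broken) − Σ(formed) = 2211 − 2382 = −171 kJ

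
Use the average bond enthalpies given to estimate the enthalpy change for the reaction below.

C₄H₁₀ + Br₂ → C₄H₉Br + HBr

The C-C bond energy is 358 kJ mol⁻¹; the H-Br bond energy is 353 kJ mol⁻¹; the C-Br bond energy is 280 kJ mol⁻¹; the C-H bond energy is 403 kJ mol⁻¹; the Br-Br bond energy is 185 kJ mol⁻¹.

Bonds broken (reactants):
  Br-Br: 1 × 185 = 185
  C-C: 3 × 358 = 1074
  C-H: 10 × 403 = 4030
  Σ(broken) = 5289 kJ
Bonds formed (products):
  C-Br: 1 × 280 = 280
  C-C: 3 × 358 = 1074
  C-H: 9 × 403 = 3627
  H-Br: 1 × 353 = 353
  Σ(formed) = 5334 kJ
ΔH = Σ(broken) − Σ(formed) = 5289 − 5334 = −45 kJ

ΔH ≈ −45 kJ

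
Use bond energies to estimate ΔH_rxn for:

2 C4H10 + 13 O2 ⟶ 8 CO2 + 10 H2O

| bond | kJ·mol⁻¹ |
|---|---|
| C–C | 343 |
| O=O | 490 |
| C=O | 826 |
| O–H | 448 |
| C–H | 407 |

ΔH ≈ −5608 kJ

Bonds broken (reactants):
  C–C: 6 × 343 = 2058
  C–H: 20 × 407 = 8140
  O=O: 13 × 490 = 6370
  Σ(broken) = 16568 kJ
Bonds formed (products):
  C=O: 16 × 826 = 13216
  O–H: 20 × 448 = 8960
  Σ(formed) = 22176 kJ
ΔH = Σ(broken) − Σ(formed) = 16568 − 22176 = −5608 kJ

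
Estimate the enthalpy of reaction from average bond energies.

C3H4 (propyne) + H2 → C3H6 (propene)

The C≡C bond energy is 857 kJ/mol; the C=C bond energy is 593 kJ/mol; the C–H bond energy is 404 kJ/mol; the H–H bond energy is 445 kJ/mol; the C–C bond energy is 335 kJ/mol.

ΔH ≈ −99 kJ

Bonds broken (reactants):
  C≡C: 1 × 857 = 857
  C–C: 1 × 335 = 335
  C–H: 4 × 404 = 1616
  H–H: 1 × 445 = 445
  Σ(broken) = 3253 kJ
Bonds formed (products):
  C–C: 1 × 335 = 335
  C–H: 6 × 404 = 2424
  C=C: 1 × 593 = 593
  Σ(formed) = 3352 kJ
ΔH = Σ(broken) − Σ(formed) = 3253 − 3352 = −99 kJ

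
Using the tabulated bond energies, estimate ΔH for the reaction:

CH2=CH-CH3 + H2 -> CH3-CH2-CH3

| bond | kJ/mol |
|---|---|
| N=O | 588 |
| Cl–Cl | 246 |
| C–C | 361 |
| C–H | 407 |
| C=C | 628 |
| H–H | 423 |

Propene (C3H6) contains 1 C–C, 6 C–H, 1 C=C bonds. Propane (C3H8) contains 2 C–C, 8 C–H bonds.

Bonds broken (reactants):
  C–C: 1 × 361 = 361
  C–H: 6 × 407 = 2442
  C=C: 1 × 628 = 628
  H–H: 1 × 423 = 423
  Σ(broken) = 3854 kJ
Bonds formed (products):
  C–C: 2 × 361 = 722
  C–H: 8 × 407 = 3256
  Σ(formed) = 3978 kJ
ΔH = Σ(broken) − Σ(formed) = 3854 − 3978 = −124 kJ

ΔH ≈ −124 kJ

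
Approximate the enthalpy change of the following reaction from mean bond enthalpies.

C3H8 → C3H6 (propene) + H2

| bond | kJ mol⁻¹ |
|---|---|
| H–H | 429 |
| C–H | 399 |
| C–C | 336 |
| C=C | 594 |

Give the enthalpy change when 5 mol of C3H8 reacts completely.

ΔH = +555 kJ

Bonds broken (reactants):
  C–C: 2 × 336 = 672
  C–H: 8 × 399 = 3192
  Σ(broken) = 3864 kJ
Bonds formed (products):
  C–C: 1 × 336 = 336
  C–H: 6 × 399 = 2394
  C=C: 1 × 594 = 594
  H–H: 1 × 429 = 429
  Σ(formed) = 3753 kJ
ΔH = Σ(broken) − Σ(formed) = 3864 − 3753 = +111 kJ
For 5× the reaction as written: 5 × (+111) = +555 kJ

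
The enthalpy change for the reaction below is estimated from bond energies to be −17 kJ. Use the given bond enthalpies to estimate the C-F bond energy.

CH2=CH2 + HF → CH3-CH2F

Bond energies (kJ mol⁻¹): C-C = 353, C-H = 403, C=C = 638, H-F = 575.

D(C-F) ≈ 474 kJ/mol

Let D be the C-F bond energy.
Σ(broken) = 4×403 + 1×638 + 1×575 = 2825
Σ(formed) = 1×353 + 1×D + 5×403 = 2368 + D
ΔH = Σ(broken) − Σ(formed) = (2825) − (2368 + D) = +457 − D
Setting this equal to −17 kJ gives D = 474 kJ/mol.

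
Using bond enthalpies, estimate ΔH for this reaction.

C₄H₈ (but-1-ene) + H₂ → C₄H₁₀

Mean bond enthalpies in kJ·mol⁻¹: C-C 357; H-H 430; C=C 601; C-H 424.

Bonds broken (reactants):
  C-C: 2 × 357 = 714
  C-H: 8 × 424 = 3392
  C=C: 1 × 601 = 601
  H-H: 1 × 430 = 430
  Σ(broken) = 5137 kJ
Bonds formed (products):
  C-C: 3 × 357 = 1071
  C-H: 10 × 424 = 4240
  Σ(formed) = 5311 kJ
ΔH = Σ(broken) − Σ(formed) = 5137 − 5311 = −174 kJ

ΔH ≈ −174 kJ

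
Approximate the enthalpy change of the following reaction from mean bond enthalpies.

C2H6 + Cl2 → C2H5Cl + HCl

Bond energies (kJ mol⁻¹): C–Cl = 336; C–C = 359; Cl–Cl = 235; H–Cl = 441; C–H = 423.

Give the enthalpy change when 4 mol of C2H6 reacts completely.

Bonds broken (reactants):
  C–C: 1 × 359 = 359
  C–H: 6 × 423 = 2538
  Cl–Cl: 1 × 235 = 235
  Σ(broken) = 3132 kJ
Bonds formed (products):
  C–C: 1 × 359 = 359
  C–Cl: 1 × 336 = 336
  C–H: 5 × 423 = 2115
  H–Cl: 1 × 441 = 441
  Σ(formed) = 3251 kJ
ΔH = Σ(broken) − Σ(formed) = 3132 − 3251 = −119 kJ
For 4× the reaction as written: 4 × (−119) = −476 kJ

ΔH = −476 kJ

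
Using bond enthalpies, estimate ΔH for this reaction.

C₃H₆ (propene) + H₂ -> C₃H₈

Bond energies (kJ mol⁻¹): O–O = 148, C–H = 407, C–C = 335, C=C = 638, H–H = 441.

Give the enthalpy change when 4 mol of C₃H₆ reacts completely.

Bonds broken (reactants):
  C–C: 1 × 335 = 335
  C–H: 6 × 407 = 2442
  C=C: 1 × 638 = 638
  H–H: 1 × 441 = 441
  Σ(broken) = 3856 kJ
Bonds formed (products):
  C–C: 2 × 335 = 670
  C–H: 8 × 407 = 3256
  Σ(formed) = 3926 kJ
ΔH = Σ(broken) − Σ(formed) = 3856 − 3926 = −70 kJ
For 4× the reaction as written: 4 × (−70) = −280 kJ

ΔH = −280 kJ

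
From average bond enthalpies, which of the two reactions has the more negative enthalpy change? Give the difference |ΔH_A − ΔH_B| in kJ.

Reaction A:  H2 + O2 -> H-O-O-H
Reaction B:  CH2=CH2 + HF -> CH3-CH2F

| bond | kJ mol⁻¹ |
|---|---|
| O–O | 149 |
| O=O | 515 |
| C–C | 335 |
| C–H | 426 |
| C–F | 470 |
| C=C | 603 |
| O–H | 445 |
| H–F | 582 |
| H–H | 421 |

Reaction A:
  Bonds broken (reactants):
    H–H: 1 × 421 = 421
    O=O: 1 × 515 = 515
    Σ(broken) = 936 kJ
  Bonds formed (products):
    O–H: 2 × 445 = 890
    O–O: 1 × 149 = 149
    Σ(formed) = 1039 kJ
  ΔH_A = 936 − 1039 = −103 kJ
Reaction B:
  Bonds broken (reactants):
    C–H: 4 × 426 = 1704
    C=C: 1 × 603 = 603
    H–F: 1 × 582 = 582
    Σ(broken) = 2889 kJ
  Bonds formed (products):
    C–C: 1 × 335 = 335
    C–F: 1 × 470 = 470
    C–H: 5 × 426 = 2130
    Σ(formed) = 2935 kJ
  ΔH_B = 2889 − 2935 = −46 kJ
ΔH_A − ΔH_B = −57 kJ, so reaction A has the more negative ΔH; |ΔH_A − ΔH_B| = 57 kJ.

Reaction A, by 57 kJ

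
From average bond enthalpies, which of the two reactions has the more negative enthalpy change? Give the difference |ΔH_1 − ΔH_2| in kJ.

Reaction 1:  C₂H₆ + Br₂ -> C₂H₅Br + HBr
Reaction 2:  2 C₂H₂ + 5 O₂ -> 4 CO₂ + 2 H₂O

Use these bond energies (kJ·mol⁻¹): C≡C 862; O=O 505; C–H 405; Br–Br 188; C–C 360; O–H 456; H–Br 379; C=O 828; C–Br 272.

Reaction 2, by 2521 kJ

Reaction 1:
  Bonds broken (reactants):
    Br–Br: 1 × 188 = 188
    C–C: 1 × 360 = 360
    C–H: 6 × 405 = 2430
    Σ(broken) = 2978 kJ
  Bonds formed (products):
    C–Br: 1 × 272 = 272
    C–C: 1 × 360 = 360
    C–H: 5 × 405 = 2025
    H–Br: 1 × 379 = 379
    Σ(formed) = 3036 kJ
  ΔH_1 = 2978 − 3036 = −58 kJ
Reaction 2:
  Bonds broken (reactants):
    C≡C: 2 × 862 = 1724
    C–H: 4 × 405 = 1620
    O=O: 5 × 505 = 2525
    Σ(broken) = 5869 kJ
  Bonds formed (products):
    C=O: 8 × 828 = 6624
    O–H: 4 × 456 = 1824
    Σ(formed) = 8448 kJ
  ΔH_2 = 5869 − 8448 = −2579 kJ
ΔH_1 − ΔH_2 = +2521 kJ, so reaction 2 has the more negative ΔH; |ΔH_1 − ΔH_2| = 2521 kJ.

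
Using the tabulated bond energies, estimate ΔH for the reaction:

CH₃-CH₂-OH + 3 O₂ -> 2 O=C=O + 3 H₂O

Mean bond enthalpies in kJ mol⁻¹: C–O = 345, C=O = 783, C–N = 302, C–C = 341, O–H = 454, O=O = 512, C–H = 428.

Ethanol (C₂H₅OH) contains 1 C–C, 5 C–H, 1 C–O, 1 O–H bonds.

Bonds broken (reactants):
  C–C: 1 × 341 = 341
  C–H: 5 × 428 = 2140
  C–O: 1 × 345 = 345
  O–H: 1 × 454 = 454
  O=O: 3 × 512 = 1536
  Σ(broken) = 4816 kJ
Bonds formed (products):
  C=O: 4 × 783 = 3132
  O–H: 6 × 454 = 2724
  Σ(formed) = 5856 kJ
ΔH = Σ(broken) − Σ(formed) = 4816 − 5856 = −1040 kJ

ΔH ≈ −1040 kJ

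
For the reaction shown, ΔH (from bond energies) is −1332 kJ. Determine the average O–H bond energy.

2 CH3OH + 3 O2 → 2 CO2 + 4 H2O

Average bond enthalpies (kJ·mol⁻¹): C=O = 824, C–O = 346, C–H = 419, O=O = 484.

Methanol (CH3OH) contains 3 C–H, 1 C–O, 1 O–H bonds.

Let D be the O–H bond energy.
Σ(broken) = 6×419 + 2×346 + 2×D + 3×484 = 4658 + 2D
Σ(formed) = 4×824 + 8×D = 3296 + 8D
ΔH = Σ(broken) − Σ(formed) = (4658 + 2D) − (3296 + 8D) = +1362 − 6D
Setting this equal to −1332 kJ gives 6D = 2694, so D = 449 kJ/mol.

D(O–H) ≈ 449 kJ/mol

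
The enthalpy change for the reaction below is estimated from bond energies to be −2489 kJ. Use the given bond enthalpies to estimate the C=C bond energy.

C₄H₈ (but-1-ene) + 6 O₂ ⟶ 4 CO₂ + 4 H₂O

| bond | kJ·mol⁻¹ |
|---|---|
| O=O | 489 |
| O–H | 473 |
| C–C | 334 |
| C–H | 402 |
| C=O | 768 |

D(C=C) ≈ 621 kJ/mol

Let D be the C=C bond energy.
Σ(broken) = 2×334 + 8×402 + 1×D + 6×489 = 6818 + D
Σ(formed) = 8×768 + 8×473 = 9928
ΔH = Σ(broken) − Σ(formed) = (6818 + D) − (9928) = −3110 + D
Setting this equal to −2489 kJ gives D = 621 kJ/mol.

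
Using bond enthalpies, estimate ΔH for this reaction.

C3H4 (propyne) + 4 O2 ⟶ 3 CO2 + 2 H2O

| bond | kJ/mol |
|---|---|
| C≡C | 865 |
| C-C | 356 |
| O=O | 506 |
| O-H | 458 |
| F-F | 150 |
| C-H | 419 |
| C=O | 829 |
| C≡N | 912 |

Bonds broken (reactants):
  C≡C: 1 × 865 = 865
  C-C: 1 × 356 = 356
  C-H: 4 × 419 = 1676
  O=O: 4 × 506 = 2024
  Σ(broken) = 4921 kJ
Bonds formed (products):
  C=O: 6 × 829 = 4974
  O-H: 4 × 458 = 1832
  Σ(formed) = 6806 kJ
ΔH = Σ(broken) − Σ(formed) = 4921 − 6806 = −1885 kJ

ΔH ≈ −1885 kJ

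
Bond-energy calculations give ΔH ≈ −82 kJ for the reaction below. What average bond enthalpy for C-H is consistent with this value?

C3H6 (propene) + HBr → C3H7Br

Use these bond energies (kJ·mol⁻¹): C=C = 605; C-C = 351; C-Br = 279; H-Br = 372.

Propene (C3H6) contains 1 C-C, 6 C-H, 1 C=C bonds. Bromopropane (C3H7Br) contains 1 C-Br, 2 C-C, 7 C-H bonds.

Let D be the C-H bond energy.
Σ(broken) = 1×351 + 6×D + 1×605 + 1×372 = 1328 + 6D
Σ(formed) = 1×279 + 2×351 + 7×D = 981 + 7D
ΔH = Σ(broken) − Σ(formed) = (1328 + 6D) − (981 + 7D) = +347 − D
Setting this equal to −82 kJ gives D = 429 kJ/mol.

D(C-H) ≈ 429 kJ/mol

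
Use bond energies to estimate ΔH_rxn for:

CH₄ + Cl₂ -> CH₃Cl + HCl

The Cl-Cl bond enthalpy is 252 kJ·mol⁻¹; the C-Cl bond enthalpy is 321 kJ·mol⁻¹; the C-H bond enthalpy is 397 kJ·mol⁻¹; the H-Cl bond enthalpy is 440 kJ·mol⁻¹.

ΔH ≈ −112 kJ

Bonds broken (reactants):
  C-H: 4 × 397 = 1588
  Cl-Cl: 1 × 252 = 252
  Σ(broken) = 1840 kJ
Bonds formed (products):
  C-Cl: 1 × 321 = 321
  C-H: 3 × 397 = 1191
  H-Cl: 1 × 440 = 440
  Σ(formed) = 1952 kJ
ΔH = Σ(broken) − Σ(formed) = 1840 − 1952 = −112 kJ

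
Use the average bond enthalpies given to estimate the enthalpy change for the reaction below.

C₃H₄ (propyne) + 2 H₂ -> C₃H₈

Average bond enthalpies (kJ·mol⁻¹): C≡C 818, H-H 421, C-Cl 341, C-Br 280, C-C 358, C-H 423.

ΔH ≈ −390 kJ

Bonds broken (reactants):
  C≡C: 1 × 818 = 818
  C-C: 1 × 358 = 358
  C-H: 4 × 423 = 1692
  H-H: 2 × 421 = 842
  Σ(broken) = 3710 kJ
Bonds formed (products):
  C-C: 2 × 358 = 716
  C-H: 8 × 423 = 3384
  Σ(formed) = 4100 kJ
ΔH = Σ(broken) − Σ(formed) = 3710 − 4100 = −390 kJ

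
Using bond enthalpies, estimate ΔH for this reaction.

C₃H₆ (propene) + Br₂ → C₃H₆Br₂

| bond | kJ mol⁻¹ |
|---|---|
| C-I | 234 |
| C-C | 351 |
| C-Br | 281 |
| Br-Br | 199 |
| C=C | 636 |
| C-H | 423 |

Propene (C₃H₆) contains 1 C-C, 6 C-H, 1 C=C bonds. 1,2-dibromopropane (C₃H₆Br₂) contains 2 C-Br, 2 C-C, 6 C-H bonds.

ΔH ≈ −78 kJ

Bonds broken (reactants):
  Br-Br: 1 × 199 = 199
  C-C: 1 × 351 = 351
  C-H: 6 × 423 = 2538
  C=C: 1 × 636 = 636
  Σ(broken) = 3724 kJ
Bonds formed (products):
  C-Br: 2 × 281 = 562
  C-C: 2 × 351 = 702
  C-H: 6 × 423 = 2538
  Σ(formed) = 3802 kJ
ΔH = Σ(broken) − Σ(formed) = 3724 − 3802 = −78 kJ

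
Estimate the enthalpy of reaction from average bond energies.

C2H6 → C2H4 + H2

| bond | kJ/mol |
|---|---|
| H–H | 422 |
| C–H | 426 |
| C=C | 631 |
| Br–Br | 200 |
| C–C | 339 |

Bonds broken (reactants):
  C–C: 1 × 339 = 339
  C–H: 6 × 426 = 2556
  Σ(broken) = 2895 kJ
Bonds formed (products):
  C–H: 4 × 426 = 1704
  C=C: 1 × 631 = 631
  H–H: 1 × 422 = 422
  Σ(formed) = 2757 kJ
ΔH = Σ(broken) − Σ(formed) = 2895 − 2757 = +138 kJ

ΔH ≈ +138 kJ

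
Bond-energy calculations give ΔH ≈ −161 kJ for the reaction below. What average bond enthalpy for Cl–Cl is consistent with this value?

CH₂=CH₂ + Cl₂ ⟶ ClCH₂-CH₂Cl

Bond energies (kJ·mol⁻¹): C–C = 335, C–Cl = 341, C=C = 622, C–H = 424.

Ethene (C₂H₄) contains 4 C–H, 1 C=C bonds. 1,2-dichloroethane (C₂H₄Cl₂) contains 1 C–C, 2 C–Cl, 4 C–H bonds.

D(Cl–Cl) ≈ 234 kJ/mol

Let D be the Cl–Cl bond energy.
Σ(broken) = 4×424 + 1×622 + 1×D = 2318 + D
Σ(formed) = 1×335 + 2×341 + 4×424 = 2713
ΔH = Σ(broken) − Σ(formed) = (2318 + D) − (2713) = −395 + D
Setting this equal to −161 kJ gives D = 234 kJ/mol.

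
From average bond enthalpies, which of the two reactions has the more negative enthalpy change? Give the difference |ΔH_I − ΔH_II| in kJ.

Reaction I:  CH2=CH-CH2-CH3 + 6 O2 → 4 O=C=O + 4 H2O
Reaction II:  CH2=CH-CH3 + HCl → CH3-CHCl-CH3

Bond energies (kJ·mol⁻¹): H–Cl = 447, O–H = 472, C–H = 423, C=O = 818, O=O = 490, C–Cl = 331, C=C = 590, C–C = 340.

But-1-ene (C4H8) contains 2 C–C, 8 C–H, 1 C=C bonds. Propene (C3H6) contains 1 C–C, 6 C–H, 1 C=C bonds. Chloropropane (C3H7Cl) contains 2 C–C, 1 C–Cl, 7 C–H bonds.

Reaction I:
  Bonds broken (reactants):
    C–C: 2 × 340 = 680
    C–H: 8 × 423 = 3384
    C=C: 1 × 590 = 590
    O=O: 6 × 490 = 2940
    Σ(broken) = 7594 kJ
  Bonds formed (products):
    C=O: 8 × 818 = 6544
    O–H: 8 × 472 = 3776
    Σ(formed) = 10320 kJ
  ΔH_I = 7594 − 10320 = −2726 kJ
Reaction II:
  Bonds broken (reactants):
    C–C: 1 × 340 = 340
    C–H: 6 × 423 = 2538
    C=C: 1 × 590 = 590
    H–Cl: 1 × 447 = 447
    Σ(broken) = 3915 kJ
  Bonds formed (products):
    C–C: 2 × 340 = 680
    C–Cl: 1 × 331 = 331
    C–H: 7 × 423 = 2961
    Σ(formed) = 3972 kJ
  ΔH_II = 3915 − 3972 = −57 kJ
ΔH_I − ΔH_II = −2669 kJ, so reaction I has the more negative ΔH; |ΔH_I − ΔH_II| = 2669 kJ.

Reaction I, by 2669 kJ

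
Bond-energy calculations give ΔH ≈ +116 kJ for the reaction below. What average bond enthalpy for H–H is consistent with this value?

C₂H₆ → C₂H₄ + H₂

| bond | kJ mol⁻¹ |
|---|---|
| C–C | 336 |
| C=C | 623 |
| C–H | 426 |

Let D be the H–H bond energy.
Σ(broken) = 1×336 + 6×426 = 2892
Σ(formed) = 4×426 + 1×623 + 1×D = 2327 + D
ΔH = Σ(broken) − Σ(formed) = (2892) − (2327 + D) = +565 − D
Setting this equal to +116 kJ gives D = 449 kJ/mol.

D(H–H) ≈ 449 kJ/mol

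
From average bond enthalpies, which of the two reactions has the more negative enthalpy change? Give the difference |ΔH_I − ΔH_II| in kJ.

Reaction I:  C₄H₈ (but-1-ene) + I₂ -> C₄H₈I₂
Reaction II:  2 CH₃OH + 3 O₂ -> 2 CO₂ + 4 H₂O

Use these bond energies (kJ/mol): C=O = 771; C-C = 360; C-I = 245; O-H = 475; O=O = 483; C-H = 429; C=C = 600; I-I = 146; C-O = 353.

Reaction II, by 1101 kJ

Reaction I:
  Bonds broken (reactants):
    C-C: 2 × 360 = 720
    C-H: 8 × 429 = 3432
    C=C: 1 × 600 = 600
    I-I: 1 × 146 = 146
    Σ(broken) = 4898 kJ
  Bonds formed (products):
    C-C: 3 × 360 = 1080
    C-H: 8 × 429 = 3432
    C-I: 2 × 245 = 490
    Σ(formed) = 5002 kJ
  ΔH_I = 4898 − 5002 = −104 kJ
Reaction II:
  Bonds broken (reactants):
    C-H: 6 × 429 = 2574
    C-O: 2 × 353 = 706
    O-H: 2 × 475 = 950
    O=O: 3 × 483 = 1449
    Σ(broken) = 5679 kJ
  Bonds formed (products):
    C=O: 4 × 771 = 3084
    O-H: 8 × 475 = 3800
    Σ(formed) = 6884 kJ
  ΔH_II = 5679 − 6884 = −1205 kJ
ΔH_I − ΔH_II = +1101 kJ, so reaction II has the more negative ΔH; |ΔH_I − ΔH_II| = 1101 kJ.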